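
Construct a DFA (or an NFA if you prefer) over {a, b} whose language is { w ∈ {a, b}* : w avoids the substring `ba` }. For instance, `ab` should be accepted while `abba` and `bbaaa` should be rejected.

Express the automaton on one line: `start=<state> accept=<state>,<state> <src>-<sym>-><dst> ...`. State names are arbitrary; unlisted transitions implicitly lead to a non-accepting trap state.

Track partial matches of the forbidden pattern `ba`. State q2 is a dead state reached once `ba` has occurred; every other state accepts. q0 means no part of `ba` is currently matched.
        a   b  
>* q0   q0  q1 
 * q1   q2  q1 
   q2   q2  q2 
(> = start, * = accepting)

start=q0 accept=q0,q1 q0-a->q0 q0-b->q1 q1-a->q2 q1-b->q1 q2-a->q2 q2-b->q2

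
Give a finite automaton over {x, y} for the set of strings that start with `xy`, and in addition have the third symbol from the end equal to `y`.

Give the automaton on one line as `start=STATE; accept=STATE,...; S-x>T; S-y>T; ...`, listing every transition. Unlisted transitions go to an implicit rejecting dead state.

start=q0; accept=q6,q7,q8,q9; q0-x>q1; q0-y>q2; q1-x>q2; q1-y>q3; q2-x>q2; q2-y>q2; q3-x>q4; q3-y>q5; q4-x>q6; q4-y>q7; q5-x>q8; q5-y>q9; q6-x>q10; q6-y>q3; q7-x>q4; q7-y>q5; q8-x>q6; q8-y>q7; q9-x>q8; q9-y>q9; q10-x>q10; q10-y>q3

Build one automaton per condition and run them in lockstep. The first has 4 states tracking whether the input so far still matches the prefix `xy`; the second has 15 states tracking the last 3 symbols read. A product state is a pair (one from each), accepting exactly when both do. Equivalent product states are then merged.
With 11 states:
          x    y  
>  q0     q1   q2 
   q1     q2   q3 
   q2     q2   q2 
   q3     q4   q5 
   q4     q6   q7 
   q5     q8   q9 
 * q6    q10   q3 
 * q7     q4   q5 
 * q8     q6   q7 
 * q9     q8   q9 
   q10   q10   q3 
(> = start, * = accepting)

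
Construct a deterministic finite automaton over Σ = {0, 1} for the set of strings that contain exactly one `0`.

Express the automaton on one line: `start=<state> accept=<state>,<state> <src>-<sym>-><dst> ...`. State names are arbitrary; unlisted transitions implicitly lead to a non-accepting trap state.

start=S0 accept=S1 S0-0->S1 S0-1->S0 S1-0->S2 S1-1->S1 S2-0->S2 S2-1->S2

Only the number of `0`s matters, and only up to 2. Make a chain S0 → S1 → S2 advanced by each `0` (with S2 absorbing); every other symbol self-loops. The accepting set is {S1}.
        0   1  
>  S0   S1  S0 
 * S1   S2  S1 
   S2   S2  S2 
(> = start, * = accepting)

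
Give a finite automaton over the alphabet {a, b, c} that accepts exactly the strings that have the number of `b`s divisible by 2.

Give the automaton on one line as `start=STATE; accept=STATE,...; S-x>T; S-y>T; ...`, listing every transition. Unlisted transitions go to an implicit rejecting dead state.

start=S0; accept=S0; S0-a>S0; S0-b>S1; S0-c>S0; S1-a>S1; S1-b>S0; S1-c>S1

Keep the running count of `b`s modulo 2: each `b` advances along the cycle S0 → S1 → S0 while other symbols loop. Accept at S0.
        a   b   c  
>* S0   S0  S1  S0 
   S1   S1  S0  S1 
(> = start, * = accepting)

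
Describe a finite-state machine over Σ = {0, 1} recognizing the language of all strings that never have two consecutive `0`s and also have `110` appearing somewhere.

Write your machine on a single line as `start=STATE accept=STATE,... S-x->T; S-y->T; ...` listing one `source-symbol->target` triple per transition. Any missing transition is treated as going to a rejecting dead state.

Build one automaton per condition and run them in lockstep. One (3 states) tracks partial matches of the forbidden pattern `00`; the other (4 states) tracks whether and how much of `110` has been seen. Each combined state is a pair, one component from each; accept when both components accept. Minimizing collapses redundant product states.
With 7 states:
       0  1 
>  A   B  C 
   B   D  C 
   C   B  E 
   D   D  D 
   E   F  E 
 * F   D  G 
 * G   F  G 
(> = start, * = accepting)

start=A; accept=F,G; A-0->B; A-1->C; B-0->D; B-1->C; C-0->B; C-1->E; D-0->D; D-1->D; E-0->F; E-1->E; F-0->D; F-1->G; G-0->F; G-1->G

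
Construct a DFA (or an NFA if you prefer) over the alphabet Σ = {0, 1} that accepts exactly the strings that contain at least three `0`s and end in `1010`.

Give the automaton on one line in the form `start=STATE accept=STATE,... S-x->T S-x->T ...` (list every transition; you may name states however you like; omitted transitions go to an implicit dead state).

Build one automaton per condition and run them in lockstep. The first has 5 states tracking the count of `0`s, saturating at 4; the second has 5 states tracking how much of the suffix `1010` has currently been matched. A product state is a pair (one from each), accepting exactly when both do. Minimizing collapses redundant product states.
With 6 states:
       0  1 
>  A   B  A 
   B   B  C 
   C   D  C 
   D   B  E 
   E   F  C 
 * F   B  E 
(> = start, * = accepting)

start=A accept=F A-0->B A-1->A B-0->B B-1->C C-0->D C-1->C D-0->B D-1->E E-0->F E-1->C F-0->B F-1->E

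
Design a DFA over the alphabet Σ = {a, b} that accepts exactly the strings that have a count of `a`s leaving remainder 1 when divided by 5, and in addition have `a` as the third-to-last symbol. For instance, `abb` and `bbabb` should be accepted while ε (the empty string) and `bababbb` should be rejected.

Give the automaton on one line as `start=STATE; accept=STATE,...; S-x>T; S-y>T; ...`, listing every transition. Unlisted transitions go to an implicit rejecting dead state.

Run two small machines in parallel and take their product. One (5 states) tracks the count of `a`s modulo 5; the other (15 states) tracks the last 3 symbols read. Each combined state is a pair, one component from each; accept when both components accept. After merging equivalent states the machine shrinks.
With 16 states:
          a    b  
>  s0     s1   s0 
   s1     s2   s3 
   s2     s4   s2 
   s3     s2   s5 
   s4     s6   s4 
 * s5     s2   s7 
   s6     s8   s9 
   s7     s2   s7 
   s8    s10  s11 
   s9    s12   s9 
 * s10    s2  s13 
   s11   s14   s0 
   s12   s15  s11 
 * s13    s2   s5 
 * s14    s2   s3 
   s15    s2  s13 
(> = start, * = accepting)

start=s0; accept=s5,s10,s13,s14; s0-a>s1; s0-b>s0; s1-a>s2; s1-b>s3; s2-a>s4; s2-b>s2; s3-a>s2; s3-b>s5; s4-a>s6; s4-b>s4; s5-a>s2; s5-b>s7; s6-a>s8; s6-b>s9; s7-a>s2; s7-b>s7; s8-a>s10; s8-b>s11; s9-a>s12; s9-b>s9; s10-a>s2; s10-b>s13; s11-a>s14; s11-b>s0; s12-a>s15; s12-b>s11; s13-a>s2; s13-b>s5; s14-a>s2; s14-b>s3; s15-a>s2; s15-b>s13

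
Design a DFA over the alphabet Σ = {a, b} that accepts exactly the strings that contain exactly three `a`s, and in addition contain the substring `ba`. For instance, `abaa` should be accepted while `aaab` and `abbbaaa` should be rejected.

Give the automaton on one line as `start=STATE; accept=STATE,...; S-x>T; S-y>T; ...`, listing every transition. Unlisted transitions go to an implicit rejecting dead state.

start=s0; accept=s7; s0-a>s1; s0-b>s2; s1-a>s3; s1-b>s4; s2-a>s4; s2-b>s2; s3-a>s5; s3-b>s6; s4-a>s6; s4-b>s4; s5-a>s5; s5-b>s5; s6-a>s7; s6-b>s6; s7-a>s5; s7-b>s7

Run two small machines in parallel and take their product. One (5 states) tracks the count of `a`s, saturating at 4; the other (3 states) tracks whether and how much of `ba` has been seen. Each combined state is a pair, one component from each; accept when both components accept. Equivalent product states are then merged.
        a   b  
>  s0   s1  s2 
   s1   s3  s4 
   s2   s4  s2 
   s3   s5  s6 
   s4   s6  s4 
   s5   s5  s5 
   s6   s7  s6 
 * s7   s5  s7 
(> = start, * = accepting)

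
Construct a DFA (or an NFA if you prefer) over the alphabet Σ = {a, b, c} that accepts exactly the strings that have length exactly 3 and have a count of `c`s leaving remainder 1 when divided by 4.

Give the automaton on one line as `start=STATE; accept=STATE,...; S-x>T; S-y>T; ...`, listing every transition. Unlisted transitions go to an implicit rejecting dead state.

Run two small machines in parallel and take their product. One (5 states) tracks the input length, saturating at 4; the other (4 states) tracks the count of `c`s modulo 4. Each combined state is a pair, one component from each; accept when both components accept. After merging equivalent states the machine shrinks.
With 7 states:
        a   b   c  
>  s0   s1  s1  s2 
   s1   s3  s3  s4 
   s2   s4  s4  s5 
   s3   s5  s5  s6 
   s4   s6  s6  s5 
   s5   s5  s5  s5 
 * s6   s5  s5  s5 
(> = start, * = accepting)

start=s0; accept=s6; s0-a>s1; s0-b>s1; s0-c>s2; s1-a>s3; s1-b>s3; s1-c>s4; s2-a>s4; s2-b>s4; s2-c>s5; s3-a>s5; s3-b>s5; s3-c>s6; s4-a>s6; s4-b>s6; s4-c>s5; s5-a>s5; s5-b>s5; s5-c>s5; s6-a>s5; s6-b>s5; s6-c>s5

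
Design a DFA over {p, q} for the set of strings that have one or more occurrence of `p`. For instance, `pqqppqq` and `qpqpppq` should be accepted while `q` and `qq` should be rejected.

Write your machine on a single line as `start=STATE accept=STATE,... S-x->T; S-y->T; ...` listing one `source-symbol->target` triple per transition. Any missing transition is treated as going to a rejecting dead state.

start=s0; accept=s1,s2; s0-p->s1; s0-q->s0; s1-p->s2; s1-q->s1; s2-p->s2; s2-q->s2

Only the number of `p`s matters, and only up to 2. Make a chain s0 → s1 → s2 advanced by each `p` (with s2 absorbing); every other symbol self-loops. The accepting set is {s1, s2}.
3 states suffice.
        p   q  
>  s0   s1  s0 
 * s1   s2  s1 
 * s2   s2  s2 
(> = start, * = accepting)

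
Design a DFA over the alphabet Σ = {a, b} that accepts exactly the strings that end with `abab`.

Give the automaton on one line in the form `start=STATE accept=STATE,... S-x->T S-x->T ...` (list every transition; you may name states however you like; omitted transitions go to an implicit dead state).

start=S0 accept=S4 S0-a->S1 S0-b->S0 S1-a->S1 S1-b->S2 S2-a->S3 S2-b->S0 S3-a->S1 S3-b->S4 S4-a->S3 S4-b->S0

Let each state record the length of the longest suffix of the input read so far that is also a prefix of `abab`. S1 means the last symbol is `a`; S2 means the last 2 symbols are `ab`; S3 means the last 3 symbols are `aba`; S4 means the last 4 symbols are `abab`. Accept only at S4, where the string currently ends in `abab`.
        a   b  
>  S0   S1  S0 
   S1   S1  S2 
   S2   S3  S0 
   S3   S1  S4 
 * S4   S3  S0 
(> = start, * = accepting)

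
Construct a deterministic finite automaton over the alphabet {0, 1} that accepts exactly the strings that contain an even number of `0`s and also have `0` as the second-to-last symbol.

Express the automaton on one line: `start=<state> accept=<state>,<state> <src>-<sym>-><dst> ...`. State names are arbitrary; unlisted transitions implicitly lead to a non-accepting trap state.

start=A accept=C,E A-0->B A-1->A B-0->C B-1->D C-0->B C-1->E D-0->F D-1->D E-0->B E-1->A F-0->B F-1->E

Build one automaton per condition and run them in lockstep. One (2 states) tracks the count of `0`s modulo 2; the other (7 states) tracks the last 2 symbols read. Each combined state is a pair, one component from each; accept when both components accept. After merging equivalent states the machine shrinks.
       0  1 
>  A   B  A 
   B   C  D 
 * C   B  E 
   D   F  D 
 * E   B  A 
   F   B  E 
(> = start, * = accepting)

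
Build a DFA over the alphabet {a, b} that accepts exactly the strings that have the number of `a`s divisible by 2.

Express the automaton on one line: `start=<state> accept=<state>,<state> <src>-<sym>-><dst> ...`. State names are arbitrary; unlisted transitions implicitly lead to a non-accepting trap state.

The only thing that matters is how many `a`s have appeared, reduced mod 2. Use one state per residue: q0 for 0, …, q1 for 1. Reading `a` moves to the next residue; anything else stays put. q0 is accepting.
A 2-state machine:
        a   b  
>* q0   q1  q0 
   q1   q0  q1 
(> = start, * = accepting)

start=q0 accept=q0 q0-a->q1 q0-b->q0 q1-a->q0 q1-b->q1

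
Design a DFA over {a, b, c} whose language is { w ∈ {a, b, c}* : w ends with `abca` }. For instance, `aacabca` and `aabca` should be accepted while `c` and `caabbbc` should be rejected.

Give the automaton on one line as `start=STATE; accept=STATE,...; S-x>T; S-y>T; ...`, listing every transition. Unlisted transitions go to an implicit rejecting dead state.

Remember how much of `abca` the current input suffix matches. State q0 means no match yet; q1 means the last symbol is `a`; q2 means the last 2 symbols are `ab`; q3 means the last 3 symbols are `abc`; q4 means the last 4 symbols are `abca`. Only q4 accepts. On a mismatch, fall back to the longest proper suffix that is still a prefix of `abca`.
With 5 states:
        a   b   c  
>  q0   q1  q0  q0 
   q1   q1  q2  q0 
   q2   q1  q0  q3 
   q3   q4  q0  q0 
 * q4   q1  q2  q0 
(> = start, * = accepting)

start=q0; accept=q4; q0-a>q1; q0-b>q0; q0-c>q0; q1-a>q1; q1-b>q2; q1-c>q0; q2-a>q1; q2-b>q0; q2-c>q3; q3-a>q4; q3-b>q0; q3-c>q0; q4-a>q1; q4-b>q2; q4-c>q0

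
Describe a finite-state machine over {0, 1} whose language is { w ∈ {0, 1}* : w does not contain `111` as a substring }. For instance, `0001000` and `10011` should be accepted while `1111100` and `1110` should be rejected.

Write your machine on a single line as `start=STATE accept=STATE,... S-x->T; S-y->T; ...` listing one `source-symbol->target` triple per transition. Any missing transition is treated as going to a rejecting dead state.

This is the complement of 'contains `111`'. Use the same substring-matching states — A through D holding how much of `111` has just been matched — but flip the accepting set: everything except the trap D accepts.
A 4-state machine:
       0  1 
>* A   A  B 
 * B   A  C 
 * C   A  D 
   D   D  D 
(> = start, * = accepting)

start=A; accept=A,B,C; A-0->A; A-1->B; B-0->A; B-1->C; C-0->A; C-1->D; D-0->D; D-1->D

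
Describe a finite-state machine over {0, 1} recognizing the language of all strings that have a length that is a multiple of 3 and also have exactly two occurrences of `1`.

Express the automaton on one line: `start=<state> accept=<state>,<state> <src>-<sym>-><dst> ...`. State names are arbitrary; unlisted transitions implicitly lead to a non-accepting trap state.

Build one automaton per condition and run them in lockstep. The first has 3 states tracking the input length modulo 3; the second has 4 states tracking the count of `1`s, saturating at 3. A product state is a pair (one from each), accepting exactly when both do. Minimizing collapses redundant product states.
With 10 states:
        0   1  
>  S0   S1  S2 
   S1   S3  S4 
   S2   S4  S5 
   S3   S0  S6 
   S4   S6  S7 
   S5   S7  S8 
   S6   S2  S9 
 * S7   S9  S8 
   S8   S8  S8 
   S9   S5  S8 
(> = start, * = accepting)

start=S0 accept=S7 S0-0->S1 S0-1->S2 S1-0->S3 S1-1->S4 S2-0->S4 S2-1->S5 S3-0->S0 S3-1->S6 S4-0->S6 S4-1->S7 S5-0->S7 S5-1->S8 S6-0->S2 S6-1->S9 S7-0->S9 S7-1->S8 S8-0->S8 S8-1->S8 S9-0->S5 S9-1->S8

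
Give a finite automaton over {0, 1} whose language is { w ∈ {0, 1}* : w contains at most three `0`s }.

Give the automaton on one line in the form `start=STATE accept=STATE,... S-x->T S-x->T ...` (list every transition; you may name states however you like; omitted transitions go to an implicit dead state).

start=q0 accept=q0,q1,q2,q3 q0-0->q1 q0-1->q0 q1-0->q2 q1-1->q1 q2-0->q3 q2-1->q2 q3-0->q4 q3-1->q3 q4-0->q4 q4-1->q4

Only the number of `0`s matters, and only up to 4. Make a chain q0 → q1 → q2 → q3 → q4 advanced by each `0` (with q4 absorbing); every other symbol self-loops. The accepting set is {q0, q1, q2, q3}.
With 5 states:
        0   1  
>* q0   q1  q0 
 * q1   q2  q1 
 * q2   q3  q2 
 * q3   q4  q3 
   q4   q4  q4 
(> = start, * = accepting)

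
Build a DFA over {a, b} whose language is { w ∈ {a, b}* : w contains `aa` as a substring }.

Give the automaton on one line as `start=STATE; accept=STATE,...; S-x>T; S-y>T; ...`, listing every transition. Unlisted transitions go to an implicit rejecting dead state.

Track how much of `aa` has been matched so far: state s0 is no progress, s2 is the absorbing accept state reached once `aa` has occurred. Intermediate states record partial matches; on a mismatch, fall back to the longest reusable overlap.
3 states suffice.
        a   b  
>  s0   s1  s0 
   s1   s2  s0 
 * s2   s2  s2 
(> = start, * = accepting)

start=s0; accept=s2; s0-a>s1; s0-b>s0; s1-a>s2; s1-b>s0; s2-a>s2; s2-b>s2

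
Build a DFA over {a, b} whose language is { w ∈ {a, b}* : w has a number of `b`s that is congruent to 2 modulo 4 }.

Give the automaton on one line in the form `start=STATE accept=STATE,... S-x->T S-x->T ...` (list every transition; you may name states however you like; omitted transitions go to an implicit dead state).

Keep the running count of `b`s modulo 4: each `b` advances along the cycle s0 → s1 → s2 → s3 → s0 while other symbols loop. Accept at s2.
With 4 states:
        a   b  
>  s0   s0  s1 
   s1   s1  s2 
 * s2   s2  s3 
   s3   s3  s0 
(> = start, * = accepting)

start=s0 accept=s2 s0-a->s0 s0-b->s1 s1-a->s1 s1-b->s2 s2-a->s2 s2-b->s3 s3-a->s3 s3-b->s0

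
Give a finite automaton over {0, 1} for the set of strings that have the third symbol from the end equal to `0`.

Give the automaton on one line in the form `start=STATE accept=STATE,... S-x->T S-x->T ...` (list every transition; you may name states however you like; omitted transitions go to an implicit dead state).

start=S0 accept=S7,S8,S9,S10 S0-0->S1 S0-1->S2 S1-0->S3 S1-1->S4 S2-0->S5 S2-1->S6 S3-0->S7 S3-1->S8 S4-0->S9 S4-1->S10 S5-0->S11 S5-1->S12 S6-0->S13 S6-1->S14 S7-0->S7 S7-1->S8 S8-0->S9 S8-1->S10 S9-0->S11 S9-1->S12 S10-0->S13 S10-1->S14 S11-0->S7 S11-1->S8 S12-0->S9 S12-1->S10 S13-0->S11 S13-1->S12 S14-0->S13 S14-1->S14

Because acceptance depends on a position counted from the end, the machine has to buffer the most recent 3 symbols. Make each state the string of the last up-to-3 symbols read; on input `x` shift the window left and append `x`. Accept when the buffered window has length 3 and begins with `0`.
A 15-state machine:
          0    1  
>  S0     S1   S2 
   S1     S3   S4 
   S2     S5   S6 
   S3     S7   S8 
   S4     S9  S10 
   S5    S11  S12 
   S6    S13  S14 
 * S7     S7   S8 
 * S8     S9  S10 
 * S9    S11  S12 
 * S10   S13  S14 
   S11    S7   S8 
   S12    S9  S10 
   S13   S11  S12 
   S14   S13  S14 
(> = start, * = accepting)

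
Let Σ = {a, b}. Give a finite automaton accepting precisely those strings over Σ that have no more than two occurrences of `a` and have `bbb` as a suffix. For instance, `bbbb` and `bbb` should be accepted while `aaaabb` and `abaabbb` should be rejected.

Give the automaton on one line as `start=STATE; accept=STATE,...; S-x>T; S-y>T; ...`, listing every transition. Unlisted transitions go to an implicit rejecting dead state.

start=s0; accept=s9,s11,s12; s0-a>s1; s0-b>s2; s1-a>s3; s1-b>s4; s2-a>s1; s2-b>s5; s3-a>s6; s3-b>s7; s4-a>s3; s4-b>s8; s5-a>s1; s5-b>s9; s6-a>s6; s6-b>s6; s7-a>s6; s7-b>s10; s8-a>s3; s8-b>s11; s9-a>s1; s9-b>s9; s10-a>s6; s10-b>s12; s11-a>s3; s11-b>s11; s12-a>s6; s12-b>s12

Build one automaton per condition and run them in lockstep. The first has 4 states tracking the count of `a`s, saturating at 3; the second has 4 states tracking how much of the suffix `bbb` has currently been matched. A product state is a pair (one from each), accepting exactly when both do. Equivalent product states are then merged.
With 13 states:
          a    b  
>  s0     s1   s2 
   s1     s3   s4 
   s2     s1   s5 
   s3     s6   s7 
   s4     s3   s8 
   s5     s1   s9 
   s6     s6   s6 
   s7     s6  s10 
   s8     s3  s11 
 * s9     s1   s9 
   s10    s6  s12 
 * s11    s3  s11 
 * s12    s6  s12 
(> = start, * = accepting)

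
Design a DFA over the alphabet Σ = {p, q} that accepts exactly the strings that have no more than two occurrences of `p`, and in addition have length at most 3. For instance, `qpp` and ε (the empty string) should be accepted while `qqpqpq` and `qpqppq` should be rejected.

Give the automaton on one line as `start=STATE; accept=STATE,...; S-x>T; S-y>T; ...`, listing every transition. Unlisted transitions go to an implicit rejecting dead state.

start=S0; accept=S0,S1,S2,S3,S4,S5,S7,S8,S9; S0-p>S1; S0-q>S2; S1-p>S3; S1-q>S4; S2-p>S4; S2-q>S5; S3-p>S6; S3-q>S7; S4-p>S7; S4-q>S8; S5-p>S8; S5-q>S9; S6-p>S10; S6-q>S10; S7-p>S10; S7-q>S11; S8-p>S11; S8-q>S12; S9-p>S12; S9-q>S13; S10-p>S10; S10-q>S10; S11-p>S10; S11-q>S11; S12-p>S11; S12-q>S12; S13-p>S12; S13-q>S13

Handle the two conditions separately and then intersect. The first has 4 states tracking the count of `p`s, saturating at 3; the second has 5 states tracking the input length, saturating at 4. A product state is a pair (one from each), accepting exactly when both do.
A 14-state machine:
          p    q  
>* S0     S1   S2 
 * S1     S3   S4 
 * S2     S4   S5 
 * S3     S6   S7 
 * S4     S7   S8 
 * S5     S8   S9 
   S6    S10  S10 
 * S7    S10  S11 
 * S8    S11  S12 
 * S9    S12  S13 
   S10   S10  S10 
   S11   S10  S11 
   S12   S11  S12 
   S13   S12  S13 
(> = start, * = accepting)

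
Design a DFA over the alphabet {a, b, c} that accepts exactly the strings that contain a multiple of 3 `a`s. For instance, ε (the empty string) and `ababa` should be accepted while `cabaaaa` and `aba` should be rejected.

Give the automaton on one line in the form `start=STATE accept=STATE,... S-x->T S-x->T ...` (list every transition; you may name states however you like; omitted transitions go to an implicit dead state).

start=q0 accept=q0 q0-a->q1 q0-b->q0 q0-c->q0 q1-a->q2 q1-b->q1 q1-c->q1 q2-a->q0 q2-b->q2 q2-c->q2

The only thing that matters is how many `a`s have appeared, reduced mod 3. Use one state per residue: q0 for 0, …, q2 for 2. Reading `a` moves to the next residue; anything else stays put. q0 is accepting.
        a   b   c  
>* q0   q1  q0  q0 
   q1   q2  q1  q1 
   q2   q0  q2  q2 
(> = start, * = accepting)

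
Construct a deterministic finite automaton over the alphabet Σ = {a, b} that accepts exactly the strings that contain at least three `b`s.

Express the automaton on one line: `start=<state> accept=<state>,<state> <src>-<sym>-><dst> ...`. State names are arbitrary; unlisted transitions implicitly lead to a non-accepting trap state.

start=s0 accept=s3,s4 s0-a->s0 s0-b->s1 s1-a->s1 s1-b->s2 s2-a->s2 s2-b->s3 s3-a->s3 s3-b->s4 s4-a->s4 s4-b->s4

Count `b`s, saturating at 4: states s0 through s3 mean 0 through 3 `b`s seen; s4 means more than 3. Each `b` increments (capped at s4); other symbols loop. Accept from {s3, s4}.
5 states suffice.
        a   b  
>  s0   s0  s1 
   s1   s1  s2 
   s2   s2  s3 
 * s3   s3  s4 
 * s4   s4  s4 
(> = start, * = accepting)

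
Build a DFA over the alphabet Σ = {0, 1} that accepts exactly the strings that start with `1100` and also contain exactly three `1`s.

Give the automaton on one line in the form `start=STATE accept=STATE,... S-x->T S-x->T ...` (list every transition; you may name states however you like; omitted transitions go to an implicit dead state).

Handle the two conditions separately and then intersect. One (6 states) tracks whether the input so far still matches the prefix `1100`; the other (5 states) tracks the count of `1`s, saturating at 4. Each combined state is a pair, one component from each; accept when both components accept.
12 states suffice.
          0    1  
>  S0     S1   S2 
   S1     S1   S3 
   S2     S3   S4 
   S3     S3   S5 
   S4     S6   S7 
   S5     S5   S7 
   S6     S8   S7 
   S7     S7   S9 
   S8     S8  S10 
   S9     S9   S9 
 * S10   S10  S11 
   S11   S11  S11 
(> = start, * = accepting)

start=S0 accept=S10 S0-0->S1 S0-1->S2 S1-0->S1 S1-1->S3 S2-0->S3 S2-1->S4 S3-0->S3 S3-1->S5 S4-0->S6 S4-1->S7 S5-0->S5 S5-1->S7 S6-0->S8 S6-1->S7 S7-0->S7 S7-1->S9 S8-0->S8 S8-1->S10 S9-0->S9 S9-1->S9 S10-0->S10 S10-1->S11 S11-0->S11 S11-1->S11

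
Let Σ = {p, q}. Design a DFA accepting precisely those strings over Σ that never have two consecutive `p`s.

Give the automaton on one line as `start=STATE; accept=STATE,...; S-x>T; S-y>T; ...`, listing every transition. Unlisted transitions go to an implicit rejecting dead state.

start=S0; accept=S0,S1; S0-p>S1; S0-q>S0; S1-p>S2; S1-q>S0; S2-p>S2; S2-q>S2

This is the complement of 'contains `pp`'. Use the same substring-matching states — S0 through S2 holding how much of `pp` has just been matched — but flip the accepting set: everything except the trap S2 accepts.
        p   q  
>* S0   S1  S0 
 * S1   S2  S0 
   S2   S2  S2 
(> = start, * = accepting)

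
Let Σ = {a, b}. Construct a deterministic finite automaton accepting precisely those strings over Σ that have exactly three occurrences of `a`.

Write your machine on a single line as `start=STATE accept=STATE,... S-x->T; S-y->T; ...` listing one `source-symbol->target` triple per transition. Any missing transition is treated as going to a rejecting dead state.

start=s0; accept=s3; s0-a->s1; s0-b->s0; s1-a->s2; s1-b->s1; s2-a->s3; s2-b->s2; s3-a->s4; s3-b->s3; s4-a->s4; s4-b->s4

Count `a`s, saturating at 4: states s0 through s3 mean 0 through 3 `a`s seen; s4 means more than 3. Each `a` increments (capped at s4); other symbols loop. Accept from {s3}.
With 5 states:
        a   b  
>  s0   s1  s0 
   s1   s2  s1 
   s2   s3  s2 
 * s3   s4  s3 
   s4   s4  s4 
(> = start, * = accepting)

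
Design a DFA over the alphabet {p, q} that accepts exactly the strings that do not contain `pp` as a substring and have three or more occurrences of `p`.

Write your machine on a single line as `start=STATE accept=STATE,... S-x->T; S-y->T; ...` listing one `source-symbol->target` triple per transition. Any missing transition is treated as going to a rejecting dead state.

Handle the two conditions separately and then intersect. One (3 states) tracks partial matches of the forbidden pattern `pp`; the other (5 states) tracks the count of `p`s, saturating at 4. Each combined state is a pair, one component from each; accept when both components accept. Minimizing collapses redundant product states.
        p   q  
>  S0   S1  S0 
   S1   S2  S3 
   S2   S2  S2 
   S3   S4  S3 
   S4   S2  S5 
   S5   S6  S5 
 * S6   S2  S7 
 * S7   S6  S7 
(> = start, * = accepting)

start=S0; accept=S6,S7; S0-p->S1; S0-q->S0; S1-p->S2; S1-q->S3; S2-p->S2; S2-q->S2; S3-p->S4; S3-q->S3; S4-p->S2; S4-q->S5; S5-p->S6; S5-q->S5; S6-p->S2; S6-q->S7; S7-p->S6; S7-q->S7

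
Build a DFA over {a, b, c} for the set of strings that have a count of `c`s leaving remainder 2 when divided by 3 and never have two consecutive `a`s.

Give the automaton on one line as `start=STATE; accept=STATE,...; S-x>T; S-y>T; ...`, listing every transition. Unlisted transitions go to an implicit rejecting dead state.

Build one automaton per condition and run them in lockstep. The first has 3 states tracking the count of `c`s modulo 3; the second has 3 states tracking partial matches of the forbidden pattern `aa`. A product state is a pair (one from each), accepting exactly when both do. Equivalent product states are then merged.
7 states suffice.
        a   b   c  
>  q0   q1  q0  q2 
   q1   q3  q0  q2 
   q2   q4  q2  q5 
   q3   q3  q3  q3 
   q4   q3  q2  q5 
 * q5   q6  q5  q0 
 * q6   q3  q5  q0 
(> = start, * = accepting)

start=q0; accept=q5,q6; q0-a>q1; q0-b>q0; q0-c>q2; q1-a>q3; q1-b>q0; q1-c>q2; q2-a>q4; q2-b>q2; q2-c>q5; q3-a>q3; q3-b>q3; q3-c>q3; q4-a>q3; q4-b>q2; q4-c>q5; q5-a>q6; q5-b>q5; q5-c>q0; q6-a>q3; q6-b>q5; q6-c>q0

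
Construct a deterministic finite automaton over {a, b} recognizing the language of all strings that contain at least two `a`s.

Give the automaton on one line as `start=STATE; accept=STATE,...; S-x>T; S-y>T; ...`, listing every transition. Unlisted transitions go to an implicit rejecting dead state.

start=q0; accept=q2,q3; q0-a>q1; q0-b>q0; q1-a>q2; q1-b>q1; q2-a>q3; q2-b>q2; q3-a>q3; q3-b>q3

Count `a`s, saturating at 3: states q0 through q2 mean 0 through 2 `a`s seen; q3 means more than 2. Each `a` increments (capped at q3); other symbols loop. Accept from {q2, q3}.
        a   b  
>  q0   q1  q0 
   q1   q2  q1 
 * q2   q3  q2 
 * q3   q3  q3 
(> = start, * = accepting)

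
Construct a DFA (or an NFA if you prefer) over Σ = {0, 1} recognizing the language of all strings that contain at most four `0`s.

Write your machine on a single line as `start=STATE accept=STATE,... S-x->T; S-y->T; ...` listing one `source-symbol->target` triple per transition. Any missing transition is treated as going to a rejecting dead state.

Count `0`s, saturating at 5: states q0 through q4 mean 0 through 4 `0`s seen; q5 means more than 4. Each `0` increments (capped at q5); other symbols loop. Accept from {q0, q1, q2, q3, q4}.
        0   1  
>* q0   q1  q0 
 * q1   q2  q1 
 * q2   q3  q2 
 * q3   q4  q3 
 * q4   q5  q4 
   q5   q5  q5 
(> = start, * = accepting)

start=q0; accept=q0,q1,q2,q3,q4; q0-0->q1; q0-1->q0; q1-0->q2; q1-1->q1; q2-0->q3; q2-1->q2; q3-0->q4; q3-1->q3; q4-0->q5; q4-1->q4; q5-0->q5; q5-1->q5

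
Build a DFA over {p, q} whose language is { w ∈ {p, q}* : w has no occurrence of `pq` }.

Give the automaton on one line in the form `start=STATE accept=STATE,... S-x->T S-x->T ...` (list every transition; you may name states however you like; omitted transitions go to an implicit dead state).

start=s0 accept=s0,s1 s0-p->s1 s0-q->s0 s1-p->s1 s1-q->s2 s2-p->s2 s2-q->s2

Track partial matches of the forbidden pattern `pq`. State s2 is a dead state reached once `pq` has occurred; every other state accepts. s0 means no part of `pq` is currently matched.
        p   q  
>* s0   s1  s0 
 * s1   s1  s2 
   s2   s2  s2 
(> = start, * = accepting)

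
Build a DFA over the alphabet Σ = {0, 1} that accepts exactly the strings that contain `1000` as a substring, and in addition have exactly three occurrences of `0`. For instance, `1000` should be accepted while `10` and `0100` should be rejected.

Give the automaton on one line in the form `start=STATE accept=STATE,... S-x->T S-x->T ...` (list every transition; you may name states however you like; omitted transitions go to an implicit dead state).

start=s0 accept=s5 s0-0->s1 s0-1->s2 s1-0->s1 s1-1->s1 s2-0->s3 s2-1->s2 s3-0->s4 s3-1->s1 s4-0->s5 s4-1->s1 s5-0->s1 s5-1->s5

Run two small machines in parallel and take their product. The first has 5 states tracking whether and how much of `1000` has been seen; the second has 5 states tracking the count of `0`s, saturating at 4. A product state is a pair (one from each), accepting exactly when both do. Equivalent product states are then merged.
6 states suffice.
        0   1  
>  s0   s1  s2 
   s1   s1  s1 
   s2   s3  s2 
   s3   s4  s1 
   s4   s5  s1 
 * s5   s1  s5 
(> = start, * = accepting)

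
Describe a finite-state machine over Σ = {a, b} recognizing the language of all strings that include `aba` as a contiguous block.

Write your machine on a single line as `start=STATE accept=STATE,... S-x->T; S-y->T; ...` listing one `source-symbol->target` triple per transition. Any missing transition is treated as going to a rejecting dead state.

Track how much of `aba` has been matched so far: state s0 is no progress, s3 is the absorbing accept state reached once `aba` has occurred. Intermediate states record partial matches; on a mismatch, fall back to the longest reusable overlap.
A 4-state machine:
        a   b  
>  s0   s1  s0 
   s1   s1  s2 
   s2   s3  s0 
 * s3   s3  s3 
(> = start, * = accepting)

start=s0; accept=s3; s0-a->s1; s0-b->s0; s1-a->s1; s1-b->s2; s2-a->s3; s2-b->s0; s3-a->s3; s3-b->s3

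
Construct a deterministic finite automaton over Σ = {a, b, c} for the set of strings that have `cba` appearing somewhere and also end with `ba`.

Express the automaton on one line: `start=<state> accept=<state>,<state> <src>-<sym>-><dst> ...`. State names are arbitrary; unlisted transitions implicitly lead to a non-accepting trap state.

start=q0 accept=q5 q0-a->q0 q0-b->q1 q0-c->q2 q1-a->q3 q1-b->q1 q1-c->q2 q2-a->q0 q2-b->q4 q2-c->q2 q3-a->q0 q3-b->q1 q3-c->q2 q4-a->q5 q4-b->q1 q4-c->q2 q5-a->q6 q5-b->q7 q5-c->q6 q6-a->q6 q6-b->q7 q6-c->q6 q7-a->q5 q7-b->q7 q7-c->q6

Handle the two conditions separately and then intersect. The first has 4 states tracking whether and how much of `cba` has been seen; the second has 3 states tracking how much of the suffix `ba` has currently been matched. A product state is a pair (one from each), accepting exactly when both do.
        a   b   c  
>  q0   q0  q1  q2 
   q1   q3  q1  q2 
   q2   q0  q4  q2 
   q3   q0  q1  q2 
   q4   q5  q1  q2 
 * q5   q6  q7  q6 
   q6   q6  q7  q6 
   q7   q5  q7  q6 
(> = start, * = accepting)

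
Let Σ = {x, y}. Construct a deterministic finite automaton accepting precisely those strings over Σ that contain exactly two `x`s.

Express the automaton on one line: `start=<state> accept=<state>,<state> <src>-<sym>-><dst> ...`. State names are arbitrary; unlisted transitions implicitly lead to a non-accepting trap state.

Count `x`s, saturating at 3: states q0 through q2 mean 0 through 2 `x`s seen; q3 means more than 2. Each `x` increments (capped at q3); other symbols loop. Accept from {q2}.
4 states suffice.
        x   y  
>  q0   q1  q0 
   q1   q2  q1 
 * q2   q3  q2 
   q3   q3  q3 
(> = start, * = accepting)

start=q0 accept=q2 q0-x->q1 q0-y->q0 q1-x->q2 q1-y->q1 q2-x->q3 q2-y->q2 q3-x->q3 q3-y->q3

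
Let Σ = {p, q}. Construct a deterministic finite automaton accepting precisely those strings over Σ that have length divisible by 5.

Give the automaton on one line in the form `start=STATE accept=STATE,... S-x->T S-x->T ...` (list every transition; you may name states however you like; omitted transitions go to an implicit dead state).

start=s0 accept=s0 s0-p->s1 s0-q->s1 s1-p->s2 s1-q->s2 s2-p->s3 s2-q->s3 s3-p->s4 s3-q->s4 s4-p->s0 s4-q->s0

Count input length modulo 5: every symbol advances one step around the cycle s0 → s1 → s2 → s3 → s4 → s0. Accept at s0.
        p   q  
>* s0   s1  s1 
   s1   s2  s2 
   s2   s3  s3 
   s3   s4  s4 
   s4   s0  s0 
(> = start, * = accepting)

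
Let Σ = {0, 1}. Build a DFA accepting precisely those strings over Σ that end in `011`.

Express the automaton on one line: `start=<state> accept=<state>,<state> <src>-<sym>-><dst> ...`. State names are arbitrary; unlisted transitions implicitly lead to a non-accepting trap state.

start=q0 accept=q3 q0-0->q1 q0-1->q0 q1-0->q1 q1-1->q2 q2-0->q1 q2-1->q3 q3-0->q1 q3-1->q0

Remember how much of `011` the current input suffix matches. State q0 means no match yet; q1 means the last symbol is `0`; q2 means the last 2 symbols are `01`; q3 means the last 3 symbols are `011`. Only q3 accepts. On a mismatch, fall back to the longest proper suffix that is still a prefix of `011`.
With 4 states:
        0   1  
>  q0   q1  q0 
   q1   q1  q2 
   q2   q1  q3 
 * q3   q1  q0 
(> = start, * = accepting)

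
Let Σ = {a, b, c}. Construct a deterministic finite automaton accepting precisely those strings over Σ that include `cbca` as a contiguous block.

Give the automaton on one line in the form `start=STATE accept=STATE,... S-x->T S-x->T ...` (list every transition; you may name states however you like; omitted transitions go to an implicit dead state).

start=q0 accept=q4 q0-a->q0 q0-b->q0 q0-c->q1 q1-a->q0 q1-b->q2 q1-c->q1 q2-a->q0 q2-b->q0 q2-c->q3 q3-a->q4 q3-b->q2 q3-c->q1 q4-a->q4 q4-b->q4 q4-c->q4

States q0..q3 record the length of the longest prefix of `cbca` that matches the current input suffix. Reaching q4 means `cbca` has been seen, and we stay there forever. Accept from q4.
        a   b   c  
>  q0   q0  q0  q1 
   q1   q0  q2  q1 
   q2   q0  q0  q3 
   q3   q4  q2  q1 
 * q4   q4  q4  q4 
(> = start, * = accepting)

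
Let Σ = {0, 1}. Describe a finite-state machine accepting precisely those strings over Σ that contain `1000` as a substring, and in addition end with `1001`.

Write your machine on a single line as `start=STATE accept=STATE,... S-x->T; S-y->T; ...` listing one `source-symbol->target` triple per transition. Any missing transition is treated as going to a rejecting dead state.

start=s0; accept=s8; s0-0->s0; s0-1->s1; s1-0->s2; s1-1->s1; s2-0->s3; s2-1->s1; s3-0->s4; s3-1->s1; s4-0->s4; s4-1->s5; s5-0->s6; s5-1->s5; s6-0->s7; s6-1->s5; s7-0->s4; s7-1->s8; s8-0->s6; s8-1->s5

Run two small machines in parallel and take their product. The first has 5 states tracking whether and how much of `1000` has been seen; the second has 5 states tracking how much of the suffix `1001` has currently been matched. A product state is a pair (one from each), accepting exactly when both do. Equivalent product states are then merged.
A 9-state machine:
        0   1  
>  s0   s0  s1 
   s1   s2  s1 
   s2   s3  s1 
   s3   s4  s1 
   s4   s4  s5 
   s5   s6  s5 
   s6   s7  s5 
   s7   s4  s8 
 * s8   s6  s5 
(> = start, * = accepting)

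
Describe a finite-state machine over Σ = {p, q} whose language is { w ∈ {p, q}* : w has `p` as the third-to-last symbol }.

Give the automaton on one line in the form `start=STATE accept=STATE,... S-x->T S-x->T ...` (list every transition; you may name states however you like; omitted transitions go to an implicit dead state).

start=A accept=H,I,J,K A-p->B A-q->C B-p->D B-q->E C-p->F C-q->G D-p->H D-q->I E-p->J E-q->K F-p->L F-q->M G-p->N G-q->O H-p->H H-q->I I-p->J I-q->K J-p->L J-q->M K-p->N K-q->O L-p->H L-q->I M-p->J M-q->K N-p->L N-q->M O-p->N O-q->O

A DFA must remember the last 3 symbols (since which symbol is third-to-last isn't known until the input ends). Use one state per possible window of the last ≤3 symbols; accept from those whose window starts with `p`.
A 15-state machine:
       p  q 
>  A   B  C 
   B   D  E 
   C   F  G 
   D   H  I 
   E   J  K 
   F   L  M 
   G   N  O 
 * H   H  I 
 * I   J  K 
 * J   L  M 
 * K   N  O 
   L   H  I 
   M   J  K 
   N   L  M 
   O   N  O 
(> = start, * = accepting)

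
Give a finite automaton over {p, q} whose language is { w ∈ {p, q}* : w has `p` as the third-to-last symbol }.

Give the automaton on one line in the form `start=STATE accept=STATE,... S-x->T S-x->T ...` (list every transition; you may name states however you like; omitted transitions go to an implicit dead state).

Because acceptance depends on a position counted from the end, the machine has to buffer the most recent 3 symbols. Make each state the string of the last up-to-3 symbols read; on input `x` shift the window left and append `x`. Accept when the buffered window has length 3 and begins with `p`.
A 15-state machine:
          p    q  
>  S0     S1   S2 
   S1     S3   S4 
   S2     S5   S6 
   S3     S7   S8 
   S4     S9  S10 
   S5    S11  S12 
   S6    S13  S14 
 * S7     S7   S8 
 * S8     S9  S10 
 * S9    S11  S12 
 * S10   S13  S14 
   S11    S7   S8 
   S12    S9  S10 
   S13   S11  S12 
   S14   S13  S14 
(> = start, * = accepting)

start=S0 accept=S7,S8,S9,S10 S0-p->S1 S0-q->S2 S1-p->S3 S1-q->S4 S2-p->S5 S2-q->S6 S3-p->S7 S3-q->S8 S4-p->S9 S4-q->S10 S5-p->S11 S5-q->S12 S6-p->S13 S6-q->S14 S7-p->S7 S7-q->S8 S8-p->S9 S8-q->S10 S9-p->S11 S9-q->S12 S10-p->S13 S10-q->S14 S11-p->S7 S11-q->S8 S12-p->S9 S12-q->S10 S13-p->S11 S13-q->S12 S14-p->S13 S14-q->S14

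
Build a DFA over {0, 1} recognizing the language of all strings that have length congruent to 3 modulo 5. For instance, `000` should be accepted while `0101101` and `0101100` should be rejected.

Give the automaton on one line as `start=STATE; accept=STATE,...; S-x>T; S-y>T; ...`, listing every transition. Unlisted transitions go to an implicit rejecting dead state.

Only the length mod 5 matters, so use a 5-cycle: from any state, every input symbol moves to the next state, wrapping S4 back to S0. Mark S3 accepting.
        0   1  
>  S0   S1  S1 
   S1   S2  S2 
   S2   S3  S3 
 * S3   S4  S4 
   S4   S0  S0 
(> = start, * = accepting)

start=S0; accept=S3; S0-0>S1; S0-1>S1; S1-0>S2; S1-1>S2; S2-0>S3; S2-1>S3; S3-0>S4; S3-1>S4; S4-0>S0; S4-1>S0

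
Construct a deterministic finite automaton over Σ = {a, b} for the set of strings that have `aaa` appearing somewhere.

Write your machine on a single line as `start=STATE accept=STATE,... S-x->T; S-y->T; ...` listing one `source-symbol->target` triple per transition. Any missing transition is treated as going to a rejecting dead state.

start=s0; accept=s3; s0-a->s1; s0-b->s0; s1-a->s2; s1-b->s0; s2-a->s3; s2-b->s0; s3-a->s3; s3-b->s3

States s0..s2 record the length of the longest prefix of `aaa` that matches the current input suffix. Reaching s3 means `aaa` has been seen, and we stay there forever. Accept from s3.
With 4 states:
        a   b  
>  s0   s1  s0 
   s1   s2  s0 
   s2   s3  s0 
 * s3   s3  s3 
(> = start, * = accepting)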